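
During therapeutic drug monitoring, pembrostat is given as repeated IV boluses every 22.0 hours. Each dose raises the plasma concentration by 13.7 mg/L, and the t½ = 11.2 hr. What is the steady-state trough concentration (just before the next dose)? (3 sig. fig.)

k = ln 2 / 11.2 = 0.06189 hr⁻¹
Fraction remaining after one interval: e^(−kτ) = e^(−0.06189 × 22.0) = 0.2563
R = 1 / (1 − 0.2563) = 1.345
Css,max = 13.7 × 1.345 = 18.42 mg/L
Css,min = Css,max × e^(−kτ) = 18.42 × 0.2563 ≈ 4.72 mg/L

4.72 mg/L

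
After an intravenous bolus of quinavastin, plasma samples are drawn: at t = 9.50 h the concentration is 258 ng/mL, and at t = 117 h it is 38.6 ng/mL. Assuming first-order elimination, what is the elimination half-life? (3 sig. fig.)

k = ln(C₁/C₂) / (t₂ − t₁) = ln(258/38.6) / (117 − 9.50)
  = 1.900 / 107.5 = 0.01767 h⁻¹
t½ = ln 2 / k = ln 2 / 0.01767 ≈ 39.2 hours

39.2 hours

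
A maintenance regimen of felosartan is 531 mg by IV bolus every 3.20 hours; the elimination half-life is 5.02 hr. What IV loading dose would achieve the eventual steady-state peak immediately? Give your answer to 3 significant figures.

k = ln 2 / 5.02 = 0.1381 hr⁻¹
Accumulation ratio R = 1 / (1 − e^(−kτ)) = 1 / (1 − e^(−0.1381×3.20)) = 1 / (1 − 0.6428) = 2.800
Loading dose = maintenance dose × R = 531 × 2.800 ≈ 1490 mg

1490 mg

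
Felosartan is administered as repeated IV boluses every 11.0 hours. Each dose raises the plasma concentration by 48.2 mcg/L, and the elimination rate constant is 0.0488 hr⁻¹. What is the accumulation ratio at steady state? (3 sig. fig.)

Fraction remaining after one interval: e^(−kτ) = e^(−0.04880 × 11.0) = 0.5846
R = 1 / (1 − 0.5846) = 1 / 0.4154 ≈ 2.41

2.41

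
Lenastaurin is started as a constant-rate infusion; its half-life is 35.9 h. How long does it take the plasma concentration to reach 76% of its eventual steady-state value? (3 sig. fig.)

k = ln 2 / 35.9 = 0.01931 h⁻¹
f = 1 − e^(−kt)  ⇒  t = −ln(1 − f) / k
t = −ln(1 − 0.76) / 0.01931 = 1.427 / 0.01931 ≈ 73.9 hours

73.9 hours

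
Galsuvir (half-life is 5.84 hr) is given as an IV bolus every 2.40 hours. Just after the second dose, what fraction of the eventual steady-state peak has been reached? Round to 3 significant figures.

k = ln 2 / 5.84 = 0.1187 hr⁻¹
f_n = 1 − e^(−nkτ) = 1 − e^(−2 × 0.1187 × 2.40) = 1 − e^(−0.5697) = 1 − 0.5657 ≈ 0.434

0.434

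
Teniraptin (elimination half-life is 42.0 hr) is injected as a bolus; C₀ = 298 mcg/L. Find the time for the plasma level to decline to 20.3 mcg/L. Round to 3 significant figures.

163 hours

k = ln 2 / 42.0 = 0.01650 hr⁻¹
C(t) = C₀ e^(−kt)  ⇒  t = ln(C₀/C) / k
t = ln(298/20.3) / 0.01650 = 2.686 / 0.01650 ≈ 163 hours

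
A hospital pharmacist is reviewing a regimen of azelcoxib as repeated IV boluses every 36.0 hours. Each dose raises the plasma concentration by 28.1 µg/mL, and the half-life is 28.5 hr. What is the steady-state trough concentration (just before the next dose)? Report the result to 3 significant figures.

k = ln 2 / 28.5 = 0.02432 hr⁻¹
Fraction remaining after one interval: e^(−kτ) = e^(−0.02432 × 36.0) = 0.4166
R = 1 / (1 − 0.4166) = 1.714
Css,max = 28.1 × 1.714 = 48.17 µg/mL
Css,min = Css,max × e^(−kτ) = 48.17 × 0.4166 ≈ 20.1 µg/mL

20.1 µg/mL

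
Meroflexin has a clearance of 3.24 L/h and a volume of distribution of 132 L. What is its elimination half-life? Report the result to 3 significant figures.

28.2 hours

k = CL / V = 3.24 / 132 = 0.02455 h⁻¹
t½ = ln 2 / k = ln 2 / 0.02455 ≈ 28.2 hours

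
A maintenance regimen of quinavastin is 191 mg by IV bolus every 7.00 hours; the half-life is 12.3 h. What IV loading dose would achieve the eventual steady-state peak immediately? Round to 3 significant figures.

k = ln 2 / 12.3 = 0.05635 h⁻¹
Accumulation ratio R = 1 / (1 − e^(−kτ)) = 1 / (1 − e^(−0.05635×7.00)) = 1 / (1 − 0.6740) = 3.068
Loading dose = maintenance dose × R = 191 × 3.068 ≈ 586 mg

586 mg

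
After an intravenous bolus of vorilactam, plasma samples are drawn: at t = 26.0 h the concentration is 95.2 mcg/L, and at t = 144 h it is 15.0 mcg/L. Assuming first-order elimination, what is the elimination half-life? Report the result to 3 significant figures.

k = ln(C₁/C₂) / (t₂ − t₁) = ln(95.2/15.0) / (144 − 26.0)
  = 1.848 / 118.0 = 0.01566 h⁻¹
t½ = ln 2 / k = ln 2 / 0.01566 ≈ 44.3 hours

44.3 hours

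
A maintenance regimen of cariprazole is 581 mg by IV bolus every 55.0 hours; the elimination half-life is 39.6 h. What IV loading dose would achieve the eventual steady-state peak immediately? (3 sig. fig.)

940 mg

k = ln 2 / 39.6 = 0.01750 h⁻¹
Accumulation ratio R = 1 / (1 − e^(−kτ)) = 1 / (1 − e^(−0.01750×55.0)) = 1 / (1 − 0.3819) = 1.618
Loading dose = maintenance dose × R = 581 × 1.618 ≈ 940 mg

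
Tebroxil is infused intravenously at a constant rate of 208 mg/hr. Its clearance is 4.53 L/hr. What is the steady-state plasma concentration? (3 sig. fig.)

Css = infusion rate / CL = 208 / 4.53 ≈ 45.9 µg/mL

45.9 µg/mL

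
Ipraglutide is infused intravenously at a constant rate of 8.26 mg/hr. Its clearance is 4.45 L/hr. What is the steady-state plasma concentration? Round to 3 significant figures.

1.86 mg/L

Css = infusion rate / CL = 8.26 / 4.45 ≈ 1.86 mg/L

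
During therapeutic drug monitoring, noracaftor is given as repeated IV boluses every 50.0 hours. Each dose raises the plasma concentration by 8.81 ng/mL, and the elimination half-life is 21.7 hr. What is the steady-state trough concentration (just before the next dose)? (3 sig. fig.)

2.24 ng/mL

k = ln 2 / 21.7 = 0.03194 hr⁻¹
Fraction remaining after one interval: e^(−kτ) = e^(−0.03194 × 50.0) = 0.2025
R = 1 / (1 − 0.2025) = 1.254
Css,max = 8.81 × 1.254 = 11.05 ng/mL
Css,min = Css,max × e^(−kτ) = 11.05 × 0.2025 ≈ 2.24 ng/mL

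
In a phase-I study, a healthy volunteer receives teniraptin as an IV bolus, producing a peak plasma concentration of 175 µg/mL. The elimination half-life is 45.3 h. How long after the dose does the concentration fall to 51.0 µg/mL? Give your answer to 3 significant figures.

80.6 hours

k = ln 2 / 45.3 = 0.01530 h⁻¹
C(t) = C₀ e^(−kt)  ⇒  t = ln(C₀/C) / k
t = ln(175/51.0) / 0.01530 = 1.233 / 0.01530 ≈ 80.6 hours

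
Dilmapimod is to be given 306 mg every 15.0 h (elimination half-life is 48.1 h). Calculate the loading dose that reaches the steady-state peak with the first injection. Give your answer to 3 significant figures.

k = ln 2 / 48.1 = 0.01441 h⁻¹
Accumulation ratio R = 1 / (1 − e^(−kτ)) = 1 / (1 − e^(−0.01441×15.0)) = 1 / (1 − 0.8056) = 5.144
Loading dose = maintenance dose × R = 306 × 5.144 ≈ 1570 mg

1570 mg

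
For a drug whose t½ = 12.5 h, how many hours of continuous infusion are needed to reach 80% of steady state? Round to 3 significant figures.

29.0 hours

k = ln 2 / 12.5 = 0.05545 h⁻¹
f = 1 − e^(−kt)  ⇒  t = −ln(1 − f) / k
t = −ln(1 − 0.8) / 0.05545 = 1.609 / 0.05545 ≈ 29.0 hours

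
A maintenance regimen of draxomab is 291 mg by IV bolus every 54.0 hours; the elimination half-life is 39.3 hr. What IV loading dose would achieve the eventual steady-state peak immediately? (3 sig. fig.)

k = ln 2 / 39.3 = 0.01764 hr⁻¹
Accumulation ratio R = 1 / (1 − e^(−kτ)) = 1 / (1 − e^(−0.01764×54.0)) = 1 / (1 − 0.3858) = 1.628
Loading dose = maintenance dose × R = 291 × 1.628 ≈ 474 mg

474 mg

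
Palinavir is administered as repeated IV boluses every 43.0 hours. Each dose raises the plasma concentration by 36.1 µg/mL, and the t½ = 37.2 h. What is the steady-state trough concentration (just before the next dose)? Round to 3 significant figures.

29.4 µg/mL

k = ln 2 / 37.2 = 0.01863 h⁻¹
Fraction remaining after one interval: e^(−kτ) = e^(−0.01863 × 43.0) = 0.4488
R = 1 / (1 − 0.4488) = 1.814
Css,max = 36.1 × 1.814 = 65.49 µg/mL
Css,min = Css,max × e^(−kτ) = 65.49 × 0.4488 ≈ 29.4 µg/mL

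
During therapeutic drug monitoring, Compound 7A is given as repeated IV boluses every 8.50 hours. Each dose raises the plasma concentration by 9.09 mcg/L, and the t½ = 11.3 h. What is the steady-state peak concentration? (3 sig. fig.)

k = ln 2 / 11.3 = 0.06134 h⁻¹
Fraction remaining after one interval: e^(−kτ) = e^(−0.06134 × 8.50) = 0.5937
R = 1 / (1 − 0.5937) = 2.461
Css,max = 9.09 × 2.461 ≈ 22.4 mcg/L

22.4 mcg/L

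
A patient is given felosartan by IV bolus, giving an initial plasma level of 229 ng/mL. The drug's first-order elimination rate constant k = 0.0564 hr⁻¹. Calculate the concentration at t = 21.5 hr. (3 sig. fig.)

C(t) = C₀ e^(−kt) = 229 × e^(−0.05640 × 21.5) = 229 × e^(−1.213) = 229 × 0.2974 ≈ 68.1 ng/mL

68.1 ng/mL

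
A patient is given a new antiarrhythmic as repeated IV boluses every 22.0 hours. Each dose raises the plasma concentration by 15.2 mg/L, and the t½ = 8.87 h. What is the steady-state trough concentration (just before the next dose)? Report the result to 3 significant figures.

3.32 mg/L

k = ln 2 / 8.87 = 0.07815 h⁻¹
Fraction remaining after one interval: e^(−kτ) = e^(−0.07815 × 22.0) = 0.1792
R = 1 / (1 − 0.1792) = 1.218
Css,max = 15.2 × 1.218 = 18.52 mg/L
Css,min = Css,max × e^(−kτ) = 18.52 × 0.1792 ≈ 3.32 mg/L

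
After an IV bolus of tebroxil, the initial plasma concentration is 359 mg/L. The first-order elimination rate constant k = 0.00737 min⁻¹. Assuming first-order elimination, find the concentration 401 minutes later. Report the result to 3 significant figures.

C(t) = C₀ e^(−kt) = 359 × e^(−0.007370 × 401) = 359 × e^(−2.955) = 359 × 0.05206 ≈ 18.7 mg/L

18.7 mg/L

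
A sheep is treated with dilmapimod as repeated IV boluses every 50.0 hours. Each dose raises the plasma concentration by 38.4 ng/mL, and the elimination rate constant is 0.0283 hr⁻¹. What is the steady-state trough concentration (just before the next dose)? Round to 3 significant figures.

Fraction remaining after one interval: e^(−kτ) = e^(−0.02830 × 50.0) = 0.2429
R = 1 / (1 − 0.2429) = 1.321
Css,max = 38.4 × 1.321 = 50.72 ng/mL
Css,min = Css,max × e^(−kτ) = 50.72 × 0.2429 ≈ 12.3 ng/mL

12.3 ng/mL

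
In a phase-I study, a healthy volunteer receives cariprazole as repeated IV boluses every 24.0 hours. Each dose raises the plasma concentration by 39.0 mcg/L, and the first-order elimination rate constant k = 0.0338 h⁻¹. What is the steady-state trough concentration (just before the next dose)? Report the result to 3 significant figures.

31.2 mcg/L

Fraction remaining after one interval: e^(−kτ) = e^(−0.03380 × 24.0) = 0.4443
R = 1 / (1 − 0.4443) = 1.800
Css,max = 39.0 × 1.800 = 70.18 mcg/L
Css,min = Css,max × e^(−kτ) = 70.18 × 0.4443 ≈ 31.2 mcg/L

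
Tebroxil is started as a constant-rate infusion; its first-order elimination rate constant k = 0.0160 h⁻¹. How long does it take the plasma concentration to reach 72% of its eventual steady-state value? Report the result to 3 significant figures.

f = 1 − e^(−kt)  ⇒  t = −ln(1 − f) / k
t = −ln(1 − 0.72) / 0.01600 = 1.273 / 0.01600 ≈ 79.6 hours

79.6 hours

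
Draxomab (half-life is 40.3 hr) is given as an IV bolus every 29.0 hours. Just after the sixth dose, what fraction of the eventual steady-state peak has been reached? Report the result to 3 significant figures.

0.950

k = ln 2 / 40.3 = 0.01720 hr⁻¹
f_n = 1 − e^(−nkτ) = 1 − e^(−6 × 0.01720 × 29.0) = 1 − e^(−2.993) = 1 − 0.05015 ≈ 0.950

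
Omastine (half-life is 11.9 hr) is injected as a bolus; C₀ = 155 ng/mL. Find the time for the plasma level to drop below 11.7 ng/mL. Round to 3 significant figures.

44.4 hours

k = ln 2 / 11.9 = 0.05825 hr⁻¹
C(t) = C₀ e^(−kt)  ⇒  t = ln(C₀/C) / k
t = ln(155/11.7) / 0.05825 = 2.584 / 0.05825 ≈ 44.4 hours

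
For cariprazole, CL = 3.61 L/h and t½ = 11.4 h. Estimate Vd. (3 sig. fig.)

59.4 L

k = ln 2 / t½ = ln 2 / 11.4 = 0.06080 h⁻¹
V = CL / k = 3.61 / 0.06080 ≈ 59.4 L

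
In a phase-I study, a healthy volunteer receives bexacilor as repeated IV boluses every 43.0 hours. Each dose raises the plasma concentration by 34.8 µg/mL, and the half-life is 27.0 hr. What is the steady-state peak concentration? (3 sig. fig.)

52.1 µg/mL

k = ln 2 / 27.0 = 0.02567 hr⁻¹
Fraction remaining after one interval: e^(−kτ) = e^(−0.02567 × 43.0) = 0.3316
R = 1 / (1 − 0.3316) = 1.496
Css,max = 34.8 × 1.496 ≈ 52.1 µg/mL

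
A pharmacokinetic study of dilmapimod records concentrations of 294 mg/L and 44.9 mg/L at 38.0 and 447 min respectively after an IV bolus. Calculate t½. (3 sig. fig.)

151 minutes

k = ln(C₁/C₂) / (t₂ − t₁) = ln(294/44.9) / (447 − 38.0)
  = 1.879 / 409.0 = 0.004594 min⁻¹
t½ = ln 2 / k = ln 2 / 0.004594 ≈ 151 minutes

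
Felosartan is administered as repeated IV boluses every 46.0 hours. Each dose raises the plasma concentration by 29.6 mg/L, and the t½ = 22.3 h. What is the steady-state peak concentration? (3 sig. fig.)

38.9 mg/L

k = ln 2 / 22.3 = 0.03108 h⁻¹
Fraction remaining after one interval: e^(−kτ) = e^(−0.03108 × 46.0) = 0.2394
R = 1 / (1 − 0.2394) = 1.315
Css,max = 29.6 × 1.315 ≈ 38.9 mg/L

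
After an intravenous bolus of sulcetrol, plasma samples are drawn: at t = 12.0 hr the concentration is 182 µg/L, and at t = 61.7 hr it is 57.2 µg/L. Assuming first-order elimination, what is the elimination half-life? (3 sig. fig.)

29.8 hours

k = ln(C₁/C₂) / (t₂ − t₁) = ln(182/57.2) / (61.7 − 12.0)
  = 1.157 / 49.70 = 0.02329 hr⁻¹
t½ = ln 2 / k = ln 2 / 0.02329 ≈ 29.8 hours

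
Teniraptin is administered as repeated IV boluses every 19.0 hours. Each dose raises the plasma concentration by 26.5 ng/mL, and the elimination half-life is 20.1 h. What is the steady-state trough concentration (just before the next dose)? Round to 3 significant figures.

k = ln 2 / 20.1 = 0.03448 h⁻¹
Fraction remaining after one interval: e^(−kτ) = e^(−0.03448 × 19.0) = 0.5193
R = 1 / (1 − 0.5193) = 2.080
Css,max = 26.5 × 2.080 = 55.13 ng/mL
Css,min = Css,max × e^(−kτ) = 55.13 × 0.5193 ≈ 28.6 ng/mL

28.6 ng/mL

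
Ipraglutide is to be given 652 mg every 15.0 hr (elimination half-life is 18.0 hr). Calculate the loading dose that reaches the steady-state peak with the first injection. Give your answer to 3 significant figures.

k = ln 2 / 18.0 = 0.03851 hr⁻¹
Accumulation ratio R = 1 / (1 − e^(−kτ)) = 1 / (1 − e^(−0.03851×15.0)) = 1 / (1 − 0.5612) = 2.279
Loading dose = maintenance dose × R = 652 × 2.279 ≈ 1490 mg

1490 mg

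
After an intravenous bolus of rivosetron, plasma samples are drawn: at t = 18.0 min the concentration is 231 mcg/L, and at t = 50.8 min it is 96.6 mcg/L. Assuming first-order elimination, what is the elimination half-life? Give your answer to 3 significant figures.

k = ln(C₁/C₂) / (t₂ − t₁) = ln(231/96.6) / (50.8 − 18.0)
  = 0.8718 / 32.80 = 0.02658 min⁻¹
t½ = ln 2 / k = ln 2 / 0.02658 ≈ 26.1 minutes

26.1 minutes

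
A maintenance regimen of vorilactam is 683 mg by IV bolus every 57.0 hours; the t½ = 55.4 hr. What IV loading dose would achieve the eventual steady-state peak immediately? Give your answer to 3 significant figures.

1340 mg

k = ln 2 / 55.4 = 0.01251 hr⁻¹
Accumulation ratio R = 1 / (1 − e^(−kτ)) = 1 / (1 − e^(−0.01251×57.0)) = 1 / (1 − 0.4901) = 1.961
Loading dose = maintenance dose × R = 683 × 1.961 ≈ 1340 mg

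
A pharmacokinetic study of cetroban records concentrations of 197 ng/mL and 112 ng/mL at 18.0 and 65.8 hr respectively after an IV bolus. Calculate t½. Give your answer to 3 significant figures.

58.7 hours

k = ln(C₁/C₂) / (t₂ − t₁) = ln(197/112) / (65.8 − 18.0)
  = 0.5647 / 47.80 = 0.01181 hr⁻¹
t½ = ln 2 / k = ln 2 / 0.01181 ≈ 58.7 hours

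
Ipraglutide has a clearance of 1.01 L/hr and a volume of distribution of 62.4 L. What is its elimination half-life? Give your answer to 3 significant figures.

42.8 hours

k = CL / V = 1.01 / 62.4 = 0.01619 hr⁻¹
t½ = ln 2 / k = ln 2 / 0.01619 ≈ 42.8 hours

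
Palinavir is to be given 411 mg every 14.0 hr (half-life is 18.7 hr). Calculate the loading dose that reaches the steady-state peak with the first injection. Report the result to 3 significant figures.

k = ln 2 / 18.7 = 0.03707 hr⁻¹
Accumulation ratio R = 1 / (1 − e^(−kτ)) = 1 / (1 − e^(−0.03707×14.0)) = 1 / (1 − 0.5952) = 2.470
Loading dose = maintenance dose × R = 411 × 2.470 ≈ 1020 mg

1020 mg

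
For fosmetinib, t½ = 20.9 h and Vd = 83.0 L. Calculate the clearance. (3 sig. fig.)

k = ln 2 / t½ = ln 2 / 20.9 = 0.03316 h⁻¹
CL = k · V = 0.03316 × 83.0 ≈ 2.75 L/h

2.75 L/h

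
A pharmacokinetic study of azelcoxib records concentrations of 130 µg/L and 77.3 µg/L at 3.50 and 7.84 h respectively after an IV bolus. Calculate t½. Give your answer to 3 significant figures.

5.79 hours

k = ln(C₁/C₂) / (t₂ − t₁) = ln(130/77.3) / (7.84 − 3.50)
  = 0.5198 / 4.340 = 0.1198 h⁻¹
t½ = ln 2 / k = ln 2 / 0.1198 ≈ 5.79 hours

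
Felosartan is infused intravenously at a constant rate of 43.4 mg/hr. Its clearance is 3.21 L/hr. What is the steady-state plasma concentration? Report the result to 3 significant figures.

Css = infusion rate / CL = 43.4 / 3.21 ≈ 13.5 mg/L

13.5 mg/L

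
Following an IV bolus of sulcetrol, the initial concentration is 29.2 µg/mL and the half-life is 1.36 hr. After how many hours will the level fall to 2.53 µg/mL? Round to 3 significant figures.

k = ln 2 / 1.36 = 0.5097 hr⁻¹
C(t) = C₀ e^(−kt)  ⇒  t = ln(C₀/C) / k
t = ln(29.2/2.53) / 0.5097 = 2.446 / 0.5097 ≈ 4.80 hours

4.80 hours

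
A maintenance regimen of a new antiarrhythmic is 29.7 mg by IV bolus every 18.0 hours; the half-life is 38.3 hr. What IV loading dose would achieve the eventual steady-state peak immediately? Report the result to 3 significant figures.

107 mg

k = ln 2 / 38.3 = 0.01810 hr⁻¹
Accumulation ratio R = 1 / (1 − e^(−kτ)) = 1 / (1 − e^(−0.01810×18.0)) = 1 / (1 − 0.7220) = 3.597
Loading dose = maintenance dose × R = 29.7 × 3.597 ≈ 107 mg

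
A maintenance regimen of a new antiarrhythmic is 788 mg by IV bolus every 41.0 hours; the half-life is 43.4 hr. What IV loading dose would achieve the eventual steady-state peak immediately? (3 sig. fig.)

k = ln 2 / 43.4 = 0.01597 hr⁻¹
Accumulation ratio R = 1 / (1 − e^(−kτ)) = 1 / (1 − e^(−0.01597×41.0)) = 1 / (1 − 0.5195) = 2.081
Loading dose = maintenance dose × R = 788 × 2.081 ≈ 1640 mg

1640 mg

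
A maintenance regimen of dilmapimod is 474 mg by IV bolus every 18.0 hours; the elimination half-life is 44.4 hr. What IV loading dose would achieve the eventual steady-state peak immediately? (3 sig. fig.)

1930 mg

k = ln 2 / 44.4 = 0.01561 hr⁻¹
Accumulation ratio R = 1 / (1 − e^(−kτ)) = 1 / (1 − e^(−0.01561×18.0)) = 1 / (1 − 0.7550) = 4.082
Loading dose = maintenance dose × R = 474 × 4.082 ≈ 1930 mg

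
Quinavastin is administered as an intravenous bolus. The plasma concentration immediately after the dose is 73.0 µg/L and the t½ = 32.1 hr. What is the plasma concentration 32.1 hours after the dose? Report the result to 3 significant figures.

k = ln 2 / 32.1 = 0.02159 hr⁻¹
32.1 hr is 1.000 half-lives, so C = 73.0 × (1/2)^1.000 = 73.0 × 0.5000 ≈ 36.5 µg/L

36.5 µg/L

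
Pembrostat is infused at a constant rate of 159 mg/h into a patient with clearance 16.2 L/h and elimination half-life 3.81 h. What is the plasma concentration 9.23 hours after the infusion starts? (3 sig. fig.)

Css = rate / CL = 159 / 16.2 = 9.815 µg/mL
k = ln 2 / 3.81 = 0.1819 h⁻¹
C(t) = Css (1 − e^(−kt)) = 9.815 × (1 − e^(−1.679)) = 9.815 × 0.8135 ≈ 7.98 µg/mL

7.98 µg/mL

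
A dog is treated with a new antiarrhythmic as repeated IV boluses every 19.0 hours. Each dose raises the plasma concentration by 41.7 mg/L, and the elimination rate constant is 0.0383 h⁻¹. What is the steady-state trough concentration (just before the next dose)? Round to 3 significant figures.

Fraction remaining after one interval: e^(−kτ) = e^(−0.03830 × 19.0) = 0.4830
R = 1 / (1 − 0.4830) = 1.934
Css,max = 41.7 × 1.934 = 80.66 mg/L
Css,min = Css,max × e^(−kτ) = 80.66 × 0.4830 ≈ 39.0 mg/L

39.0 mg/L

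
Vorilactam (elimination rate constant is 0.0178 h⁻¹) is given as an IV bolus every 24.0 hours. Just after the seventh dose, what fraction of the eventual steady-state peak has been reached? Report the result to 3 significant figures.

f_n = 1 − e^(−nkτ) = 1 − e^(−7 × 0.01780 × 24.0) = 1 − e^(−2.990) = 1 − 0.05027 ≈ 0.950

0.950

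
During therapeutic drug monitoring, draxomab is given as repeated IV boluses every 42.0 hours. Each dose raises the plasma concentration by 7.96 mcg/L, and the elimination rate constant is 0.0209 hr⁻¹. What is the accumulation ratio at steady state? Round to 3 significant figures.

1.71

Fraction remaining after one interval: e^(−kτ) = e^(−0.02090 × 42.0) = 0.4157
R = 1 / (1 − 0.4157) = 1 / 0.5843 ≈ 1.71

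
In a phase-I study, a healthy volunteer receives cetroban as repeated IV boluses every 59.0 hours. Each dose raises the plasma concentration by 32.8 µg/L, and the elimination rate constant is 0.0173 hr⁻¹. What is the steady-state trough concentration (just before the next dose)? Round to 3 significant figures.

Fraction remaining after one interval: e^(−kτ) = e^(−0.01730 × 59.0) = 0.3603
R = 1 / (1 − 0.3603) = 1.563
Css,max = 32.8 × 1.563 = 51.28 µg/L
Css,min = Css,max × e^(−kτ) = 51.28 × 0.3603 ≈ 18.5 µg/L

18.5 µg/L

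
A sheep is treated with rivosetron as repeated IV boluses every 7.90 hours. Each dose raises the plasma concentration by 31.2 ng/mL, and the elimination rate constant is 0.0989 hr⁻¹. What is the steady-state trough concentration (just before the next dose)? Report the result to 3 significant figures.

Fraction remaining after one interval: e^(−kτ) = e^(−0.09890 × 7.90) = 0.4578
R = 1 / (1 − 0.4578) = 1.844
Css,max = 31.2 × 1.844 = 57.54 ng/mL
Css,min = Css,max × e^(−kτ) = 57.54 × 0.4578 ≈ 26.3 ng/mL

26.3 ng/mL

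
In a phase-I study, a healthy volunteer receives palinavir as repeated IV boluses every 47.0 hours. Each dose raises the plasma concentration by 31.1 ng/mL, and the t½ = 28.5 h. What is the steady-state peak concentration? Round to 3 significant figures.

45.7 ng/mL

k = ln 2 / 28.5 = 0.02432 h⁻¹
Fraction remaining after one interval: e^(−kτ) = e^(−0.02432 × 47.0) = 0.3188
R = 1 / (1 − 0.3188) = 1.468
Css,max = 31.1 × 1.468 ≈ 45.7 ng/mL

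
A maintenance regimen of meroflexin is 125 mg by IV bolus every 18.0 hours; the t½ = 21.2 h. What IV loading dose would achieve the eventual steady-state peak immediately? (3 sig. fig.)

k = ln 2 / 21.2 = 0.03270 h⁻¹
Accumulation ratio R = 1 / (1 − e^(−kτ)) = 1 / (1 − e^(−0.03270×18.0)) = 1 / (1 − 0.5551) = 2.248
Loading dose = maintenance dose × R = 125 × 2.248 ≈ 281 mg

281 mg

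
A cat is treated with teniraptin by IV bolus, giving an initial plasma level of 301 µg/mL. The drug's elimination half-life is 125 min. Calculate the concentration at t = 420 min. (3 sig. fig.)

29.3 µg/mL

k = ln 2 / 125 = 0.005545 min⁻¹
420 min is 3.360 half-lives, so C = 301 × (1/2)^3.360 = 301 × 0.09740 ≈ 29.3 µg/mL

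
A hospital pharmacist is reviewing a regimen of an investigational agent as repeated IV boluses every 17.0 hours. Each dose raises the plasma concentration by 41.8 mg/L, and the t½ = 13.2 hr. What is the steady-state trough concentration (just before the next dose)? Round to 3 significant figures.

29.0 mg/L

k = ln 2 / 13.2 = 0.05251 hr⁻¹
Fraction remaining after one interval: e^(−kτ) = e^(−0.05251 × 17.0) = 0.4096
R = 1 / (1 − 0.4096) = 1.694
Css,max = 41.8 × 1.694 = 70.79 mg/L
Css,min = Css,max × e^(−kτ) = 70.79 × 0.4096 ≈ 29.0 mg/L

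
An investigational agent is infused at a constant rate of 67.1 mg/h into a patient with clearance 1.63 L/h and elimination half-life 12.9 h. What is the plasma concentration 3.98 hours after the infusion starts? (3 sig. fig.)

Css = rate / CL = 67.1 / 1.63 = 41.17 µg/mL
k = ln 2 / 12.9 = 0.05373 h⁻¹
C(t) = Css (1 − e^(−kt)) = 41.17 × (1 − e^(−0.2139)) = 41.17 × 0.1925 ≈ 7.93 µg/mL

7.93 µg/mL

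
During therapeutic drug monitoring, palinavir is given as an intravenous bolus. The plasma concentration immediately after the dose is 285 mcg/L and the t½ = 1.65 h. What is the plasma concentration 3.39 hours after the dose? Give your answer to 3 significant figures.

k = ln 2 / 1.65 = 0.4201 h⁻¹
C(t) = C₀ e^(−kt) = 285 × e^(−0.4201 × 3.39) = 285 × e^(−1.424) = 285 × 0.2407 ≈ 68.6 mcg/L

68.6 mcg/L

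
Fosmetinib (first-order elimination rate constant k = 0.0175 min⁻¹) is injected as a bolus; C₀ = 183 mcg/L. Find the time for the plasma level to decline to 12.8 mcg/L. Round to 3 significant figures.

C(t) = C₀ e^(−kt)  ⇒  t = ln(C₀/C) / k
t = ln(183/12.8) / 0.01750 = 2.660 / 0.01750 ≈ 152 minutes

152 minutes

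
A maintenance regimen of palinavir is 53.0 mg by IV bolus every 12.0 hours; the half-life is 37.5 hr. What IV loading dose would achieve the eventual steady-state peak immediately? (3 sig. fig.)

266 mg

k = ln 2 / 37.5 = 0.01848 hr⁻¹
Accumulation ratio R = 1 / (1 − e^(−kτ)) = 1 / (1 − e^(−0.01848×12.0)) = 1 / (1 − 0.8011) = 5.027
Loading dose = maintenance dose × R = 53.0 × 5.027 ≈ 266 mg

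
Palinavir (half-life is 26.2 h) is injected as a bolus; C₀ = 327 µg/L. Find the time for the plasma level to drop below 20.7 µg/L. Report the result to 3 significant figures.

k = ln 2 / 26.2 = 0.02646 h⁻¹
C(t) = C₀ e^(−kt)  ⇒  t = ln(C₀/C) / k
t = ln(327/20.7) / 0.02646 = 2.760 / 0.02646 ≈ 104 hours

104 hours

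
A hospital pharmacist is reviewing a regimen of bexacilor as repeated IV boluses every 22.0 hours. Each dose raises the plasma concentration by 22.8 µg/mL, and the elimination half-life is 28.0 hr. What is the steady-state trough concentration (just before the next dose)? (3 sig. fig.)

k = ln 2 / 28.0 = 0.02476 hr⁻¹
Fraction remaining after one interval: e^(−kτ) = e^(−0.02476 × 22.0) = 0.5801
R = 1 / (1 − 0.5801) = 2.381
Css,max = 22.8 × 2.381 = 54.29 µg/mL
Css,min = Css,max × e^(−kτ) = 54.29 × 0.5801 ≈ 31.5 µg/mL

31.5 µg/mL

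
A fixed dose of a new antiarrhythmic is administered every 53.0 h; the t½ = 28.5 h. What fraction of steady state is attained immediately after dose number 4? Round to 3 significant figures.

0.994

k = ln 2 / 28.5 = 0.02432 h⁻¹
f_n = 1 − e^(−nkτ) = 1 − e^(−4 × 0.02432 × 53.0) = 1 − e^(−5.156) = 1 − 0.005764 ≈ 0.994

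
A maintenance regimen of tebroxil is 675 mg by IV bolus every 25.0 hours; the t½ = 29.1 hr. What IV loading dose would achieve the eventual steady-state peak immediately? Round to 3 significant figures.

1500 mg

k = ln 2 / 29.1 = 0.02382 hr⁻¹
Accumulation ratio R = 1 / (1 − e^(−kτ)) = 1 / (1 − e^(−0.02382×25.0)) = 1 / (1 − 0.5513) = 2.229
Loading dose = maintenance dose × R = 675 × 2.229 ≈ 1500 mg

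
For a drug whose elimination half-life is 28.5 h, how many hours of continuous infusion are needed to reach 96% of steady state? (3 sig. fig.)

132 hours

k = ln 2 / 28.5 = 0.02432 h⁻¹
f = 1 − e^(−kt)  ⇒  t = −ln(1 − f) / k
t = −ln(1 − 0.96) / 0.02432 = 3.219 / 0.02432 ≈ 132 hours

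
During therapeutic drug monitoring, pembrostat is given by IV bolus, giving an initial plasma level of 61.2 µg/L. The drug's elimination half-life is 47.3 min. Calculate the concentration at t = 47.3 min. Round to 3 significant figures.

k = ln 2 / 47.3 = 0.01465 min⁻¹
47.3 min is 1.000 half-lives, so C = 61.2 × (1/2)^1.000 = 61.2 × 0.5000 ≈ 30.6 µg/L

30.6 µg/L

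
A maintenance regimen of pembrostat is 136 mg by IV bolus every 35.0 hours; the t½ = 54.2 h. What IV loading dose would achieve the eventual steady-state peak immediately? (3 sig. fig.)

k = ln 2 / 54.2 = 0.01279 h⁻¹
Accumulation ratio R = 1 / (1 − e^(−kτ)) = 1 / (1 − e^(−0.01279×35.0)) = 1 / (1 − 0.6392) = 2.771
Loading dose = maintenance dose × R = 136 × 2.771 ≈ 377 mg

377 mg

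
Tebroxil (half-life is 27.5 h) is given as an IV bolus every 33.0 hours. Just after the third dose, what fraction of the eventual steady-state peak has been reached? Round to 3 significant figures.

k = ln 2 / 27.5 = 0.02521 h⁻¹
f_n = 1 − e^(−nkτ) = 1 − e^(−3 × 0.02521 × 33.0) = 1 − e^(−2.495) = 1 − 0.08247 ≈ 0.918

0.918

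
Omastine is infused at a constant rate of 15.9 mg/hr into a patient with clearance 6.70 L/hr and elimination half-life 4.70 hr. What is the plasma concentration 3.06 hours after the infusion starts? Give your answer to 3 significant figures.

Css = rate / CL = 15.9 / 6.70 = 2.373 mg/L
k = ln 2 / 4.70 = 0.1475 hr⁻¹
C(t) = Css (1 − e^(−kt)) = 2.373 × (1 − e^(−0.4513)) = 2.373 × 0.3632 ≈ 0.862 mg/L

0.862 mg/L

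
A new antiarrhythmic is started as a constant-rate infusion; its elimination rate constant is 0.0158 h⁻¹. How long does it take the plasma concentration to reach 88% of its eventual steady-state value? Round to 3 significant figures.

f = 1 − e^(−kt)  ⇒  t = −ln(1 − f) / k
t = −ln(1 − 0.88) / 0.01580 = 2.120 / 0.01580 ≈ 134 hours

134 hours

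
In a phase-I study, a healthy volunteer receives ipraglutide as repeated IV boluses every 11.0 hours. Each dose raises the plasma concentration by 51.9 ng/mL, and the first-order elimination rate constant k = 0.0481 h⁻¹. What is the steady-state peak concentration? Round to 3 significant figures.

126 ng/mL

Fraction remaining after one interval: e^(−kτ) = e^(−0.04810 × 11.0) = 0.5891
R = 1 / (1 − 0.5891) = 2.434
Css,max = 51.9 × 2.434 ≈ 126 ng/mL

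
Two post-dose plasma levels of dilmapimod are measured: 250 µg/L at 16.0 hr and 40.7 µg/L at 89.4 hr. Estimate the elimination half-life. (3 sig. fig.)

28.0 hours

k = ln(C₁/C₂) / (t₂ − t₁) = ln(250/40.7) / (89.4 − 16.0)
  = 1.815 / 73.40 = 0.02473 hr⁻¹
t½ = ln 2 / k = ln 2 / 0.02473 ≈ 28.0 hours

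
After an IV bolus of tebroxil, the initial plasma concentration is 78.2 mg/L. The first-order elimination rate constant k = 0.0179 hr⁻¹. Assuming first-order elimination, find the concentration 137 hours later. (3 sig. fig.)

6.73 mg/L

C(t) = C₀ e^(−kt) = 78.2 × e^(−0.01790 × 137) = 78.2 × e^(−2.452) = 78.2 × 0.08610 ≈ 6.73 mg/L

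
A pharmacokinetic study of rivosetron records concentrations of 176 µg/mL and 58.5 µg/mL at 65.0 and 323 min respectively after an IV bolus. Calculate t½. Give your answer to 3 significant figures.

162 minutes

k = ln(C₁/C₂) / (t₂ − t₁) = ln(176/58.5) / (323 − 65.0)
  = 1.101 / 258.0 = 0.004269 min⁻¹
t½ = ln 2 / k = ln 2 / 0.004269 ≈ 162 minutes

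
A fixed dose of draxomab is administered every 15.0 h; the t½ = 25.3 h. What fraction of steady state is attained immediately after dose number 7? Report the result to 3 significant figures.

0.944

k = ln 2 / 25.3 = 0.02740 h⁻¹
f_n = 1 − e^(−nkτ) = 1 − e^(−7 × 0.02740 × 15.0) = 1 − e^(−2.877) = 1 − 0.05632 ≈ 0.944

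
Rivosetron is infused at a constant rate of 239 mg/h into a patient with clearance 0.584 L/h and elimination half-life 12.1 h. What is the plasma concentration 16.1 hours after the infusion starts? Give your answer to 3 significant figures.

Css = rate / CL = 239 / 0.584 = 409.2 µg/mL
k = ln 2 / 12.1 = 0.05728 h⁻¹
C(t) = Css (1 − e^(−kt)) = 409.2 × (1 − e^(−0.9223)) = 409.2 × 0.6024 ≈ 247 µg/mL

247 µg/mL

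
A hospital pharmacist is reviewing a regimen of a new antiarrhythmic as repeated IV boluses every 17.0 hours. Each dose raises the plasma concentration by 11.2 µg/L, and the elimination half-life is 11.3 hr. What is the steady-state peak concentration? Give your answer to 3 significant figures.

k = ln 2 / 11.3 = 0.06134 hr⁻¹
Fraction remaining after one interval: e^(−kτ) = e^(−0.06134 × 17.0) = 0.3525
R = 1 / (1 − 0.3525) = 1.544
Css,max = 11.2 × 1.544 ≈ 17.3 µg/L

17.3 µg/L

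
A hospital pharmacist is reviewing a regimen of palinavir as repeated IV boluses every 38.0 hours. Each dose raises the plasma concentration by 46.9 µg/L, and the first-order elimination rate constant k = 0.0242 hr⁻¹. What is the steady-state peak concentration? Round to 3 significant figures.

78.0 µg/L

Fraction remaining after one interval: e^(−kτ) = e^(−0.02420 × 38.0) = 0.3987
R = 1 / (1 − 0.3987) = 1.663
Css,max = 46.9 × 1.663 ≈ 78.0 µg/L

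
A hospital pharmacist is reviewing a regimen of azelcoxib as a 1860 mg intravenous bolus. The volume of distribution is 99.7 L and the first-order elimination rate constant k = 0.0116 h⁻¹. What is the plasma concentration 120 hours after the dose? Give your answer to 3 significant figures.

4.64 mg/L

C₀ = dose / V = 1860 / 99.7 = 18.66 mg/L
C(t) = C₀ e^(−kt) = 18.66 × e^(−0.01160 × 120) = 18.66 × e^(−1.392) = 18.66 × 0.2486 ≈ 4.64 mg/L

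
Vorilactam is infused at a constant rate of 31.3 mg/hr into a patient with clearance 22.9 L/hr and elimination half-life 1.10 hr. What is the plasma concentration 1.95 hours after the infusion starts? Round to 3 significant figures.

Css = rate / CL = 31.3 / 22.9 = 1.367 µg/mL
k = ln 2 / 1.10 = 0.6301 hr⁻¹
C(t) = Css (1 − e^(−kt)) = 1.367 × (1 − e^(−1.229)) = 1.367 × 0.7073 ≈ 0.967 µg/mL

0.967 µg/mL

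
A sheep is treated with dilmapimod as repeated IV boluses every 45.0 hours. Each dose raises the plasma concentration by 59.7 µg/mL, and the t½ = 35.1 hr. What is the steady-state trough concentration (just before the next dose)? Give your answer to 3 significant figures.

k = ln 2 / 35.1 = 0.01975 hr⁻¹
Fraction remaining after one interval: e^(−kτ) = e^(−0.01975 × 45.0) = 0.4112
R = 1 / (1 − 0.4112) = 1.698
Css,max = 59.7 × 1.698 = 101.4 µg/mL
Css,min = Css,max × e^(−kτ) = 101.4 × 0.4112 ≈ 41.7 µg/mL

41.7 µg/mL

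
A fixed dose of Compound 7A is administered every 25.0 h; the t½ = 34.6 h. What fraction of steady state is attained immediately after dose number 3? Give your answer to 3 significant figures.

0.777

k = ln 2 / 34.6 = 0.02003 h⁻¹
f_n = 1 − e^(−nkτ) = 1 − e^(−3 × 0.02003 × 25.0) = 1 − e^(−1.502) = 1 − 0.2226 ≈ 0.777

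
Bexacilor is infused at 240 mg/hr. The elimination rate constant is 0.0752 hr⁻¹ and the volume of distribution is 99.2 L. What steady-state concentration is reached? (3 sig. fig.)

CL = k · V = 0.0752 × 99.2 = 7.460 L/hr
Css = rate / CL = 240 / 7.460 ≈ 32.2 mg/L

32.2 mg/L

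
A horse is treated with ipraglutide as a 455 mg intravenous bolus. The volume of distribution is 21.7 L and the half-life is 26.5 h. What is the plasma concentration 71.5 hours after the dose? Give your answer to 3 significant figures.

3.23 µg/mL

C₀ = dose / V = 455 / 21.7 = 20.97 µg/mL
k = ln 2 / 26.5 = 0.02616 h⁻¹
C(t) = C₀ e^(−kt) = 20.97 × e^(−0.02616 × 71.5) = 20.97 × e^(−1.870) = 20.97 × 0.1541 ≈ 3.23 µg/mL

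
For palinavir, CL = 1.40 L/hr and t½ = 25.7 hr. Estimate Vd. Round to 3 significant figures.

51.9 L

k = ln 2 / t½ = ln 2 / 25.7 = 0.02697 hr⁻¹
V = CL / k = 1.40 / 0.02697 ≈ 51.9 L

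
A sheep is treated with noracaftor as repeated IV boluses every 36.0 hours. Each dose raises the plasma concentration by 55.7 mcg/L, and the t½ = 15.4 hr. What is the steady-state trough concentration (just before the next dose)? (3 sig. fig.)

13.7 mcg/L

k = ln 2 / 15.4 = 0.04501 hr⁻¹
Fraction remaining after one interval: e^(−kτ) = e^(−0.04501 × 36.0) = 0.1978
R = 1 / (1 − 0.1978) = 1.247
Css,max = 55.7 × 1.247 = 69.44 mcg/L
Css,min = Css,max × e^(−kτ) = 69.44 × 0.1978 ≈ 13.7 mcg/L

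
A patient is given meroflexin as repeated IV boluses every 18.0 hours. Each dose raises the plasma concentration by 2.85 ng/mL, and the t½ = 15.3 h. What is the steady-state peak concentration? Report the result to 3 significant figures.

k = ln 2 / 15.3 = 0.04530 h⁻¹
Fraction remaining after one interval: e^(−kτ) = e^(−0.04530 × 18.0) = 0.4424
R = 1 / (1 − 0.4424) = 1.794
Css,max = 2.85 × 1.794 ≈ 5.11 ng/mL

5.11 ng/mL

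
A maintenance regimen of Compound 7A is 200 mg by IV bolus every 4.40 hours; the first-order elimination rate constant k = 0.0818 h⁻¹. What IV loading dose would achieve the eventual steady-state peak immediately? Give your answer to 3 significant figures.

662 mg

Accumulation ratio R = 1 / (1 − e^(−kτ)) = 1 / (1 − e^(−0.08180×4.40)) = 1 / (1 − 0.6977) = 3.308
Loading dose = maintenance dose × R = 200 × 3.308 ≈ 662 mg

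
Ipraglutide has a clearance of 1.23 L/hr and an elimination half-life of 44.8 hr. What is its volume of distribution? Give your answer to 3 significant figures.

k = ln 2 / t½ = ln 2 / 44.8 = 0.01547 hr⁻¹
V = CL / k = 1.23 / 0.01547 ≈ 79.5 L

79.5 L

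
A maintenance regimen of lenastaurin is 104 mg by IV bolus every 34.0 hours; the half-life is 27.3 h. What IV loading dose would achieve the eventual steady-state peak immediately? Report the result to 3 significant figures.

k = ln 2 / 27.3 = 0.02539 h⁻¹
Accumulation ratio R = 1 / (1 − e^(−kτ)) = 1 / (1 − e^(−0.02539×34.0)) = 1 / (1 − 0.4218) = 1.729
Loading dose = maintenance dose × R = 104 × 1.729 ≈ 180 mg

180 mg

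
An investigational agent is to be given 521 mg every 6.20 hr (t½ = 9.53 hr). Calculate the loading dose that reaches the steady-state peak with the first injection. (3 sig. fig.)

k = ln 2 / 9.53 = 0.07273 hr⁻¹
Accumulation ratio R = 1 / (1 − e^(−kτ)) = 1 / (1 − e^(−0.07273×6.20)) = 1 / (1 − 0.6370) = 2.755
Loading dose = maintenance dose × R = 521 × 2.755 ≈ 1440 mg

1440 mg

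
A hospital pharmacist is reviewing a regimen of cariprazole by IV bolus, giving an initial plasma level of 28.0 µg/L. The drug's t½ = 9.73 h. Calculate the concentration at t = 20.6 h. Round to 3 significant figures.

k = ln 2 / 9.73 = 0.07124 h⁻¹
20.6 h is 2.117 half-lives, so C = 28.0 × (1/2)^2.117 = 28.0 × 0.2305 ≈ 6.45 µg/L

6.45 µg/L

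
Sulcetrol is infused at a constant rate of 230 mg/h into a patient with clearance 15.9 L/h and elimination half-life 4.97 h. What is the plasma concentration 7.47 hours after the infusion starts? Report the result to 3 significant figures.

Css = rate / CL = 230 / 15.9 = 14.47 mg/L
k = ln 2 / 4.97 = 0.1395 h⁻¹
C(t) = Css (1 − e^(−kt)) = 14.47 × (1 − e^(−1.042)) = 14.47 × 0.6472 ≈ 9.36 mg/L

9.36 mg/L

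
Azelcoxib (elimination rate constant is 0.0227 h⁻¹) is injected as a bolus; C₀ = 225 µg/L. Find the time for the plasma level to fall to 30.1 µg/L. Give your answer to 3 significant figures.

88.6 hours

C(t) = C₀ e^(−kt)  ⇒  t = ln(C₀/C) / k
t = ln(225/30.1) / 0.02270 = 2.012 / 0.02270 ≈ 88.6 hours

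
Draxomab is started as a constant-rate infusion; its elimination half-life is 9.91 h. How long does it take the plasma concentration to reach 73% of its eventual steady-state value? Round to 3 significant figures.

18.7 hours

k = ln 2 / 9.91 = 0.06994 h⁻¹
f = 1 − e^(−kt)  ⇒  t = −ln(1 − f) / k
t = −ln(1 − 0.73) / 0.06994 = 1.309 / 0.06994 ≈ 18.7 hours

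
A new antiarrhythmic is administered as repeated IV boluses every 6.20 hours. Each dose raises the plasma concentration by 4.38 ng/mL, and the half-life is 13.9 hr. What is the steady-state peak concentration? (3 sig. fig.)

16.5 ng/mL

k = ln 2 / 13.9 = 0.04987 hr⁻¹
Fraction remaining after one interval: e^(−kτ) = e^(−0.04987 × 6.20) = 0.7341
R = 1 / (1 − 0.7341) = 3.760
Css,max = 4.38 × 3.760 ≈ 16.5 ng/mL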